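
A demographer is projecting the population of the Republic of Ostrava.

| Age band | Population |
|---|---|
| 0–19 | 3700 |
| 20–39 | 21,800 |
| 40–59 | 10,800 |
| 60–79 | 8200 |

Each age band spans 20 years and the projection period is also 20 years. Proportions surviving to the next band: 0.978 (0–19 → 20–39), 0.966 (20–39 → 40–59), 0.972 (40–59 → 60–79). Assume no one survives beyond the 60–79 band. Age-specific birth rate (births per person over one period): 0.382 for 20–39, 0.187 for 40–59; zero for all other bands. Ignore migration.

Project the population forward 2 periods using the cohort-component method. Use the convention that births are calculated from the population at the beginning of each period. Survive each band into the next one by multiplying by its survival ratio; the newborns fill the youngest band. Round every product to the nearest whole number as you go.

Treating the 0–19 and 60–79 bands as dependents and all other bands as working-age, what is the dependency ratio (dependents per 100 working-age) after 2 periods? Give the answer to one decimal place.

189.4

(Groups numbered youngest = 1 to oldest = 4.)
After projecting period 1:
Births: 21800 × 0.382 = 8328, 10800 × 0.187 = 2020 → 10348
Group 2: 3700 × 0.978 = 3619
Group 3: 21800 × 0.966 = 21059
Group 4: 10800 × 0.972 = 10498
End of period: [10348, 3619, 21059, 10498]
After projecting period 2:
Births: 3619 × 0.382 = 1382, 21059 × 0.187 = 3938 → 5320
Group 2: 10348 × 0.978 = 10120
Group 3: 3619 × 0.966 = 3496
Group 4: 21059 × 0.972 = 20469
End of period: [5320, 10120, 3496, 20469]
Dependents (band 0–19 + band 60–79) = 5320 + 20469 = 25789; working-age = 13616; ratio = 25789/13616 × 100 = 189.4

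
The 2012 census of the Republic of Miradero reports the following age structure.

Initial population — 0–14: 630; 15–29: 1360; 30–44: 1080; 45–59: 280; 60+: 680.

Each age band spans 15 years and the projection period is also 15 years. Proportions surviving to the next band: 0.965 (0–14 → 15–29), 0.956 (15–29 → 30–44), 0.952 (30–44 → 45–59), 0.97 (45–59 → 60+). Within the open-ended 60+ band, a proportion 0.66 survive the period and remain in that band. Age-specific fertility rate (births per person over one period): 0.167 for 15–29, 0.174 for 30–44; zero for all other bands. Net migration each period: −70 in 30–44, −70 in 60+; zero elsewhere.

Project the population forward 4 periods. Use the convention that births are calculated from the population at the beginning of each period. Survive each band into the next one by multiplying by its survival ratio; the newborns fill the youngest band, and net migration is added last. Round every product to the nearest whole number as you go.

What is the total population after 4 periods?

Period 1.
Births: 1360 × 0.167 = 227  |  1080 × 0.174 = 188 → total 415
15–29: 630 × 0.965 = 608
30–44: 1360 × 0.956 = 1300
45–59: 1080 × 0.952 = 1028
60+: 280 × 0.97 + 680 × 0.66 = 272 + 449 = 721
Net migration: 30–44 − 70 → 1230; 60+ − 70 → 651
Giving 415 / 608 / 1230 / 1028 / 651.
Period 2.
Births: 608 × 0.167 = 102  |  1230 × 0.174 = 214 → total 316
15–29: 415 × 0.965 = 400
30–44: 608 × 0.956 = 581
45–59: 1230 × 0.952 = 1171
60+: 1028 × 0.97 + 651 × 0.66 = 997 + 430 = 1427
Net migration: 30–44 − 70 → 511; 60+ − 70 → 1357
Giving 316 / 400 / 511 / 1171 / 1357.
Period 3.
Births: 400 × 0.167 = 67  |  511 × 0.174 = 89 → total 156
15–29: 316 × 0.965 = 305
30–44: 400 × 0.956 = 382
45–59: 511 × 0.952 = 486
60+: 1171 × 0.97 + 1357 × 0.66 = 1136 + 896 = 2032
Net migration: 30–44 − 70 → 312; 60+ − 70 → 1962
Giving 156 / 305 / 312 / 486 / 1962.
Period 4.
Births: 305 × 0.167 = 51  |  312 × 0.174 = 54 → total 105
15–29: 156 × 0.965 = 151
30–44: 305 × 0.956 = 292
45–59: 312 × 0.952 = 297
60+: 486 × 0.97 + 1962 × 0.66 = 471 + 1295 = 1766
Net migration: 30–44 − 70 → 222; 60+ − 70 → 1696
Giving 105 / 151 / 222 / 297 / 1696.
Total after period 4: 105 + 151 + 222 + 297 + 1696 = 2471

2471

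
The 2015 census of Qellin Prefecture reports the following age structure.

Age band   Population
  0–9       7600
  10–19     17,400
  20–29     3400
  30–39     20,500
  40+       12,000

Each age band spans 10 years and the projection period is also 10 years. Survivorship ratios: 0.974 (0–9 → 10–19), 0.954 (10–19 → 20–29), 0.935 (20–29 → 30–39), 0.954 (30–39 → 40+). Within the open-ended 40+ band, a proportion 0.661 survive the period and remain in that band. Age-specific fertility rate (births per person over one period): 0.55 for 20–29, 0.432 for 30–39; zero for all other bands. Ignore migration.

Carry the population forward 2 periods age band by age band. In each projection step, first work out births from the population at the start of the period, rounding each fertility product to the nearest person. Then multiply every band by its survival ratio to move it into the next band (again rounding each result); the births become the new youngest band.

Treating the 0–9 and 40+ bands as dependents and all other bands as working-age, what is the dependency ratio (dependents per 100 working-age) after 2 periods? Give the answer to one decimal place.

After projecting period 1:
Births: 3400 × 0.55 = 1870 ; 20500 × 0.432 = 8856 → 10726
10–19: 7600 × 0.974 = 7402
20–29: 17400 × 0.954 = 16600
30–39: 3400 × 0.935 = 3179
40+: 20500 × 0.954 + 12000 × 0.661 = 19557 + 7932 = 27489
End of period: [10726, 7402, 16600, 3179, 27489]
After projecting period 2:
Births: 16600 × 0.55 = 9130 ; 3179 × 0.432 = 1373 → 10503
10–19: 10726 × 0.974 = 10447
20–29: 7402 × 0.954 = 7062
30–39: 16600 × 0.935 = 15521
40+: 3179 × 0.954 + 27489 × 0.661 = 3033 + 18170 = 21203
End of period: [10503, 10447, 7062, 15521, 21203]
Dependents (band 0–9 + band 40+) = 10503 + 21203 = 31706; working-age = 33030; ratio = 31706/33030 × 100 = 96.0

96.0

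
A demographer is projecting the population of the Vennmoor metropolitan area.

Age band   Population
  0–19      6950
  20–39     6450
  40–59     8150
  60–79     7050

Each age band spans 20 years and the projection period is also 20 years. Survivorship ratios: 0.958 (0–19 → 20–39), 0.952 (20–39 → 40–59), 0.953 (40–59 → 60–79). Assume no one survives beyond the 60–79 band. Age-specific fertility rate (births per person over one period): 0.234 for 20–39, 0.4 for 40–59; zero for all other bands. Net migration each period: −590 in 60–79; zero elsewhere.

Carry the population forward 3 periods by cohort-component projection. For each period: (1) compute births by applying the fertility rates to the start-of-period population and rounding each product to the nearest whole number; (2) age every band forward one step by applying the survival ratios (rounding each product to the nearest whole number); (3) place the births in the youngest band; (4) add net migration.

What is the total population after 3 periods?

Period 1:
Births: 6450 * 0.234 = 1509 ; 8150 * 0.4 = 3260 ⇒ total 4769
20–39: 6950 * 0.958 = 6658
40–59: 6450 * 0.952 = 6140
60–79: 8150 * 0.953 = 7767
Net migration: 60–79 − 590 → 7177
→ [4769, 6658, 6140, 7177]
Period 2:
Births: 6658 * 0.234 = 1558 ; 6140 * 0.4 = 2456 ⇒ total 4014
20–39: 4769 * 0.958 = 4569
40–59: 6658 * 0.952 = 6338
60–79: 6140 * 0.953 = 5851
Net migration: 60–79 − 590 → 5261
→ [4014, 4569, 6338, 5261]
Period 3:
Births: 4569 * 0.234 = 1069 ; 6338 * 0.4 = 2535 ⇒ total 3604
20–39: 4014 * 0.958 = 3845
40–59: 4569 * 0.952 = 4350
60–79: 6338 * 0.953 = 6040
Net migration: 60–79 − 590 → 5450
→ [3604, 3845, 4350, 5450]
Total after period 3: 3604 + 3845 + 4350 + 5450 = 17249

17249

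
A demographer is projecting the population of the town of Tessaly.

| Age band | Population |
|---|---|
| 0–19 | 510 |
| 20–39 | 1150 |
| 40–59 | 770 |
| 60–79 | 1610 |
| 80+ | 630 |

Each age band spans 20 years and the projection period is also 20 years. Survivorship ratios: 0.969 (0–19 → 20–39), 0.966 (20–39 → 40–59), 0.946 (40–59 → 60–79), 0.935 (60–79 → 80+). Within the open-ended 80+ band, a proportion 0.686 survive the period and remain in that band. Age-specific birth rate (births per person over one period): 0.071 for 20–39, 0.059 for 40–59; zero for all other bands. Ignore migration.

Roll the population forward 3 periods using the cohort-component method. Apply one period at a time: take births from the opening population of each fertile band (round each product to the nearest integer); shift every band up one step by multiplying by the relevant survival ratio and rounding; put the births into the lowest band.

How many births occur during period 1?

[period 1]
Births: 1150 * 0.071 = 82, 770 * 0.059 = 45 — total 127
20–39: 510 * 0.969 = 494
40–59: 1150 * 0.966 = 1111
60–79: 770 * 0.946 = 728
80+: 1610 * 0.935 + 630 * 0.686 = 1505 + 432 = 1937
→ [127, 494, 1111, 728, 1937]

127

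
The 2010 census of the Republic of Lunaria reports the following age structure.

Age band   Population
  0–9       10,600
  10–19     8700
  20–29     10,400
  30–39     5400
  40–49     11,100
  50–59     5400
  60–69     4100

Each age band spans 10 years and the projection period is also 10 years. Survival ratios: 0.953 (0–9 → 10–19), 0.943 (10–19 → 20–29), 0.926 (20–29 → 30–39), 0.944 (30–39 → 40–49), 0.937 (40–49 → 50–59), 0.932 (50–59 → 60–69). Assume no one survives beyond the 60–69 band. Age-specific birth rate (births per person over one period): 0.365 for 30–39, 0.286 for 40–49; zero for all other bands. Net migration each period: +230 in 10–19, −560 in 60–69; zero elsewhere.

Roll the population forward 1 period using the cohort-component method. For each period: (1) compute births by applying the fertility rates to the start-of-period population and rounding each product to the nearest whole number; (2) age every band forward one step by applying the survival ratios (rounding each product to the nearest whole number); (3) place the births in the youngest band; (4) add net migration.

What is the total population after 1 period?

Call the groups 1 to 7, youngest first.
After projecting period 1:
Births: 5400 × 0.365 = 1971  |  11100 × 0.286 = 3175 ⇒ total 5146
Group 2: 10600 × 0.953 = 10102
Group 3: 8700 × 0.943 = 8204
Group 4: 10400 × 0.926 = 9630
Group 5: 5400 × 0.944 = 5098
Group 6: 11100 × 0.937 = 10401
Group 7: 5400 × 0.932 = 5033
Net migration: Group 2 + 230 → 10332; Group 7 − 560 → 4473
End of period: [5146, 10332, 8204, 9630, 5098, 10401, 4473]
Total after period 1: 5146 + 10332 + 8204 + 9630 + 5098 + 10401 + 4473 = 53284

53284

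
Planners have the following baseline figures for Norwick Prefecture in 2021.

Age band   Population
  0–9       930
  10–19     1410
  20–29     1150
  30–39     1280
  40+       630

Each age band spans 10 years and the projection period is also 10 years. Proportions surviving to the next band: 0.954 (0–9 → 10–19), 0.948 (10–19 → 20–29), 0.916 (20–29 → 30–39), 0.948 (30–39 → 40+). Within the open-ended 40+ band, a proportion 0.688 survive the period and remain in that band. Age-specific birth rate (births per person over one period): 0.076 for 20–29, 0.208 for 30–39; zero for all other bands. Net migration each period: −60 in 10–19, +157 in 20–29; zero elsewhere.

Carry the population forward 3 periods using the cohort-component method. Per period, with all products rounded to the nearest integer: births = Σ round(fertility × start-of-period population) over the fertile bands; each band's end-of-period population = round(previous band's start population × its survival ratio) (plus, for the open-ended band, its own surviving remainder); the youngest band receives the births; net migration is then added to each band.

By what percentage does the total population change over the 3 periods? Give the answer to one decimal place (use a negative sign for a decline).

-13.7

— Period 1 —
Births: 1150 * 0.076 = 87 ; 1280 * 0.208 = 266 ⇒ total 353
10–19: 930 * 0.954 = 887
20–29: 1410 * 0.948 = 1337
30–39: 1150 * 0.916 = 1053
40+: 1280 * 0.948 + 630 * 0.688 = 1213 + 433 = 1646
Net migration: 10–19 − 60 → 827; 20–29 + 157 → 1494
End of period: [353, 827, 1494, 1053, 1646]
— Period 2 —
Births: 1494 * 0.076 = 114 ; 1053 * 0.208 = 219 ⇒ total 333
10–19: 353 * 0.954 = 337
20–29: 827 * 0.948 = 784
30–39: 1494 * 0.916 = 1369
40+: 1053 * 0.948 + 1646 * 0.688 = 998 + 1132 = 2130
Net migration: 10–19 − 60 → 277; 20–29 + 157 → 941
End of period: [333, 277, 941, 1369, 2130]
— Period 3 —
Births: 941 * 0.076 = 72 ; 1369 * 0.208 = 285 ⇒ total 357
10–19: 333 * 0.954 = 318
20–29: 277 * 0.948 = 263
30–39: 941 * 0.916 = 862
40+: 1369 * 0.948 + 2130 * 0.688 = 1298 + 1465 = 2763
Net migration: 10–19 − 60 → 258; 20–29 + 157 → 420
End of period: [357, 258, 420, 862, 2763]
Total: 5400 → 4660; change = -740; percentage change = -13.7%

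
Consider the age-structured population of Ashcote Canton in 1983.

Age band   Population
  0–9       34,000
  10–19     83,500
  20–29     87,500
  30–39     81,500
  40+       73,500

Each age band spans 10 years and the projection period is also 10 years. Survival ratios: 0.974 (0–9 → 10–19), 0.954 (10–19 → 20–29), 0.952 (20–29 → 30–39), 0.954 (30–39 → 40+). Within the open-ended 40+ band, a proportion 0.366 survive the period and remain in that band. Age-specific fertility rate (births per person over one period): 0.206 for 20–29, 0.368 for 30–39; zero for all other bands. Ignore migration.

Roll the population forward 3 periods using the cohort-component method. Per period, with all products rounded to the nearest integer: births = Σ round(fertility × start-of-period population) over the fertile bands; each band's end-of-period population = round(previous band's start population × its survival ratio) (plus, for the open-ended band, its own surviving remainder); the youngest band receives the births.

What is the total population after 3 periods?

270401

Period 1:
Births: 87500 × 0.206 = 18025 ; 81500 × 0.368 = 29992 → 48017
10–19: 34000 × 0.974 = 33116
20–29: 83500 × 0.954 = 79659
30–39: 87500 × 0.952 = 83300
40+: 81500 × 0.954 + 73500 × 0.366 = 77751 + 26901 = 104652
→ [48017, 33116, 79659, 83300, 104652]
Period 2:
Births: 79659 × 0.206 = 16410 ; 83300 × 0.368 = 30654 → 47064
10–19: 48017 × 0.974 = 46769
20–29: 33116 × 0.954 = 31593
30–39: 79659 × 0.952 = 75835
40+: 83300 × 0.954 + 104652 × 0.366 = 79468 + 38303 = 117771
→ [47064, 46769, 31593, 75835, 117771]
Period 3:
Births: 31593 × 0.206 = 6508 ; 75835 × 0.368 = 27907 → 34415
10–19: 47064 × 0.974 = 45840
20–29: 46769 × 0.954 = 44618
30–39: 31593 × 0.952 = 30077
40+: 75835 × 0.954 + 117771 × 0.366 = 72347 + 43104 = 115451
→ [34415, 45840, 44618, 30077, 115451]
Total after period 3: 34415 + 45840 + 44618 + 30077 + 115451 = 270401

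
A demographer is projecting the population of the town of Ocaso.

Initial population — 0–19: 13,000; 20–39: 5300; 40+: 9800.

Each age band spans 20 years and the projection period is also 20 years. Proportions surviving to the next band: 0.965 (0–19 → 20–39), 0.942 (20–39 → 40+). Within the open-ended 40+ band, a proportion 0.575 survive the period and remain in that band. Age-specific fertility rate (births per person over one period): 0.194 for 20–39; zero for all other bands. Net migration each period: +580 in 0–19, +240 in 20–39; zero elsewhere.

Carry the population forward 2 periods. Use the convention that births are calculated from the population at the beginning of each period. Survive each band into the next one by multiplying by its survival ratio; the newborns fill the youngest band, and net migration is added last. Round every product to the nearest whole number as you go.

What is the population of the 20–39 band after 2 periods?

1792

Numbering the groups 1..3 from youngest to oldest:
— Period 1 —
Births: 5300 * 0.194 = 1028
Group 2: 13000 * 0.965 = 12545
Group 3: 5300 * 0.942 + 9800 * 0.575 = 4993 + 5635 = 10628
Net migration: Group 1 + 580 → 1608; Group 2 + 240 → 12785
Population now: 0–19=1608, 20–39=12785, 40+=10628
— Period 2 —
Births: 12785 * 0.194 = 2480
Group 2: 1608 * 0.965 = 1552
Group 3: 12785 * 0.942 + 10628 * 0.575 = 12043 + 6111 = 18154
Net migration: Group 1 + 580 → 3060; Group 2 + 240 → 1792
Population now: 0–19=3060, 20–39=1792, 40+=18154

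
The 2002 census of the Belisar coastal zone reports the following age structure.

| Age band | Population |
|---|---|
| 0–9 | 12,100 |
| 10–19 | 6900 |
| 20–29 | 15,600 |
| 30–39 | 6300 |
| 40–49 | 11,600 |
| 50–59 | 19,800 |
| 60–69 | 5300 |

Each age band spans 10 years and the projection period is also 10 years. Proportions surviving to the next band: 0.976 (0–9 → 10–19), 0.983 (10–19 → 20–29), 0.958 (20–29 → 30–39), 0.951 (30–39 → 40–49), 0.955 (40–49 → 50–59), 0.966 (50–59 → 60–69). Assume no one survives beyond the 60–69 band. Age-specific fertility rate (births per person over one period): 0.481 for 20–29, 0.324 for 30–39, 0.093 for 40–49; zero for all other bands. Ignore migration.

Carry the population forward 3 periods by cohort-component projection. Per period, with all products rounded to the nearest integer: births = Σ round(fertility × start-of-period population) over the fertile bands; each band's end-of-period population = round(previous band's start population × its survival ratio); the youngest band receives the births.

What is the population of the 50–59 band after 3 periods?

[period 1]
Births: 15600 * 0.481 = 7504, 6300 * 0.324 = 2041, 11600 * 0.093 = 1079 ⇒ total 10624
10–19: 12100 * 0.976 = 11810
20–29: 6900 * 0.983 = 6783
30–39: 15600 * 0.958 = 14945
40–49: 6300 * 0.951 = 5991
50–59: 11600 * 0.955 = 11078
60–69: 19800 * 0.966 = 19127
→ [10624, 11810, 6783, 14945, 5991, 11078, 19127]
[period 2]
Births: 6783 * 0.481 = 3263, 14945 * 0.324 = 4842, 5991 * 0.093 = 557 ⇒ total 8662
10–19: 10624 * 0.976 = 10369
20–29: 11810 * 0.983 = 11609
30–39: 6783 * 0.958 = 6498
40–49: 14945 * 0.951 = 14213
50–59: 5991 * 0.955 = 5721
60–69: 11078 * 0.966 = 10701
→ [8662, 10369, 11609, 6498, 14213, 5721, 10701]
[period 3]
Births: 11609 * 0.481 = 5584, 6498 * 0.324 = 2105, 14213 * 0.093 = 1322 ⇒ total 9011
10–19: 8662 * 0.976 = 8454
20–29: 10369 * 0.983 = 10193
30–39: 11609 * 0.958 = 11121
40–49: 6498 * 0.951 = 6180
50–59: 14213 * 0.955 = 13573
60–69: 5721 * 0.966 = 5526
→ [9011, 8454, 10193, 11121, 6180, 13573, 5526]

13573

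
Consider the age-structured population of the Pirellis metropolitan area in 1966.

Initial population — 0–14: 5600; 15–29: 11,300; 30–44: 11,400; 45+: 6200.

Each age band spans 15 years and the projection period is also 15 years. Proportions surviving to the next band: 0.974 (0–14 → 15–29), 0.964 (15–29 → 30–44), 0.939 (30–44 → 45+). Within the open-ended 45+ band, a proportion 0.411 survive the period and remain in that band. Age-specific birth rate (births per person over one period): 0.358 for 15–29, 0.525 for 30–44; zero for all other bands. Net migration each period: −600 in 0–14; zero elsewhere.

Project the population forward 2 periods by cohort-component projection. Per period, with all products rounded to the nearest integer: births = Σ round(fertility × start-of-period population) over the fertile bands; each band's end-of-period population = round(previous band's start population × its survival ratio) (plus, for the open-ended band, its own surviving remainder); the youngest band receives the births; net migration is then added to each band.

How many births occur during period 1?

Period 1.
Births: 11300 × 0.358 = 4045  |  11400 × 0.525 = 5985 — total 10030
15–29: 5600 × 0.974 = 5454
30–44: 11300 × 0.964 = 10893
45+: 11400 × 0.939 + 6200 × 0.411 = 10705 + 2548 = 13253
Net migration: 0–14 − 600 → 9430
Population now: 0–14=9430, 15–29=5454, 30–44=10893, 45+=13253

10030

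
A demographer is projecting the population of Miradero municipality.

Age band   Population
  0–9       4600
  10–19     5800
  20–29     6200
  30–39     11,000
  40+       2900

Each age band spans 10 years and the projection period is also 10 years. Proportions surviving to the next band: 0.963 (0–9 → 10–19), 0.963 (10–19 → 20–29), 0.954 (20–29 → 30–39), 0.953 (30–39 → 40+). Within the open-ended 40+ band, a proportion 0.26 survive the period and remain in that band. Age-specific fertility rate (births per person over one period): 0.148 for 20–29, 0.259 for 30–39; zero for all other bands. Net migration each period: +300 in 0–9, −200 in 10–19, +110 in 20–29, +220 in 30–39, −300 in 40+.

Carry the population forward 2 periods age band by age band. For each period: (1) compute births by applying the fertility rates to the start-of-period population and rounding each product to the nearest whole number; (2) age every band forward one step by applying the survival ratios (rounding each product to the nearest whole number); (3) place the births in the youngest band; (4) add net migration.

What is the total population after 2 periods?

24676

Period 1.
Births: 6200 × 0.148 = 918, 11000 × 0.259 = 2849 ⇒ total 3767
10–19: 4600 × 0.963 = 4430
20–29: 5800 × 0.963 = 5585
30–39: 6200 × 0.954 = 5915
40+: 11000 × 0.953 + 2900 × 0.26 = 10483 + 754 = 11237
Net migration: 0–9 + 300 → 4067; 10–19 − 200 → 4230; 20–29 + 110 → 5695; 30–39 + 220 → 6135; 40+ − 300 → 10937
→ [4067, 4230, 5695, 6135, 10937]
Period 2.
Births: 5695 × 0.148 = 843, 6135 × 0.259 = 1589 ⇒ total 2432
10–19: 4067 × 0.963 = 3917
20–29: 4230 × 0.963 = 4073
30–39: 5695 × 0.954 = 5433
40+: 6135 × 0.953 + 10937 × 0.26 = 5847 + 2844 = 8691
Net migration: 0–9 + 300 → 2732; 10–19 − 200 → 3717; 20–29 + 110 → 4183; 30–39 + 220 → 5653; 40+ − 300 → 8391
→ [2732, 3717, 4183, 5653, 8391]
Total after period 2: 2732 + 3717 + 4183 + 5653 + 8391 = 24676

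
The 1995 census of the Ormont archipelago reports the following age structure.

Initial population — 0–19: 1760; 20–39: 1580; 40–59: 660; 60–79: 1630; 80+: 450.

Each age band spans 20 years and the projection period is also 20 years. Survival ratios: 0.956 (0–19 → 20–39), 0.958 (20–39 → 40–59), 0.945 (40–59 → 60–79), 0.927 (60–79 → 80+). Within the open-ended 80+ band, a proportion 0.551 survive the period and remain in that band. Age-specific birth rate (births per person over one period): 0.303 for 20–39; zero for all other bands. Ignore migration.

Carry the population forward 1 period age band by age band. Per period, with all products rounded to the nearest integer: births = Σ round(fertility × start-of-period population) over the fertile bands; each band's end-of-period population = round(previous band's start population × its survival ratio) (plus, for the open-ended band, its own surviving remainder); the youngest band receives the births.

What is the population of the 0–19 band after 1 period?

(Groups numbered youngest = 1 to oldest = 5.)
After projecting period 1:
Births: 1580 × 0.303 = 479
Group 2: 1760 × 0.956 = 1683
Group 3: 1580 × 0.958 = 1514
Group 4: 660 × 0.945 = 624
Group 5: 1630 × 0.927 + 450 × 0.551 = 1511 + 248 = 1759
Giving 479 / 1683 / 1514 / 624 / 1759.

479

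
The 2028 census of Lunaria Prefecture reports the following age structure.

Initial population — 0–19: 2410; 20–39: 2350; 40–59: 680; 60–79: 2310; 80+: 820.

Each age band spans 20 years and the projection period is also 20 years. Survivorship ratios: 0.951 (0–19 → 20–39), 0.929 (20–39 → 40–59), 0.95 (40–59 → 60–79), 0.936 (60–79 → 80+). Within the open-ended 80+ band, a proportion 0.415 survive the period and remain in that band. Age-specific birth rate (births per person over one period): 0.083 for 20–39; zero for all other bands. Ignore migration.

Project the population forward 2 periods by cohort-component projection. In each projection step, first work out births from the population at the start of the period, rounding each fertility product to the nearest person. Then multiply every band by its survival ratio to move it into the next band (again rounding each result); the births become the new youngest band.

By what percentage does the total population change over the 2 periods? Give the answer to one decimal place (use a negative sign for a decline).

— Period 1 —
Births: 2350 × 0.083 = 195
20–39: 2410 × 0.951 = 2292
40–59: 2350 × 0.929 = 2183
60–79: 680 × 0.95 = 646
80+: 2310 × 0.936 + 820 × 0.415 = 2162 + 340 = 2502
→ [195, 2292, 2183, 646, 2502]
— Period 2 —
Births: 2292 × 0.083 = 190
20–39: 195 × 0.951 = 185
40–59: 2292 × 0.929 = 2129
60–79: 2183 × 0.95 = 2074
80+: 646 × 0.936 + 2502 × 0.415 = 605 + 1038 = 1643
→ [190, 185, 2129, 2074, 1643]
Total: 8570 → 6221; change = -2349; percentage change = -27.4%

-27.4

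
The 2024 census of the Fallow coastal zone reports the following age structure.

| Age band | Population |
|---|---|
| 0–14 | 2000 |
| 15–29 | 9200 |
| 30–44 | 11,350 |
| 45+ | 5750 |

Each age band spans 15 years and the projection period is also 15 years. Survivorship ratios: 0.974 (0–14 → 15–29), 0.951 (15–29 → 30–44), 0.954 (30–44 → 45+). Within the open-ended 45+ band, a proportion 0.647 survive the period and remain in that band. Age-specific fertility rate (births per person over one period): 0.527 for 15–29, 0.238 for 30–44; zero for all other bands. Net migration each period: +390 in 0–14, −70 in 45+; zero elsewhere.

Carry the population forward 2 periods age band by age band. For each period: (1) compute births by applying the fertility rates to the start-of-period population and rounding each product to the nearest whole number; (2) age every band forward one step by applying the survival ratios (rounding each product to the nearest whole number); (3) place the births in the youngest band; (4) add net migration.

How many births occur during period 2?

After projecting period 1:
Births: 9200 * 0.527 = 4848 ; 11350 * 0.238 = 2701 → 7549
15–29: 2000 * 0.974 = 1948
30–44: 9200 * 0.951 = 8749
45+: 11350 * 0.954 + 5750 * 0.647 = 10828 + 3720 = 14548
Net migration: 0–14 + 390 → 7939; 45+ − 70 → 14478
End of period: [7939, 1948, 8749, 14478]
After projecting period 2:
Births: 1948 * 0.527 = 1027 ; 8749 * 0.238 = 2082 → 3109
15–29: 7939 * 0.974 = 7733
30–44: 1948 * 0.951 = 1853
45+: 8749 * 0.954 + 14478 * 0.647 = 8347 + 9367 = 17714
Net migration: 0–14 + 390 → 3499; 45+ − 70 → 17644
End of period: [3499, 7733, 1853, 17644]

3109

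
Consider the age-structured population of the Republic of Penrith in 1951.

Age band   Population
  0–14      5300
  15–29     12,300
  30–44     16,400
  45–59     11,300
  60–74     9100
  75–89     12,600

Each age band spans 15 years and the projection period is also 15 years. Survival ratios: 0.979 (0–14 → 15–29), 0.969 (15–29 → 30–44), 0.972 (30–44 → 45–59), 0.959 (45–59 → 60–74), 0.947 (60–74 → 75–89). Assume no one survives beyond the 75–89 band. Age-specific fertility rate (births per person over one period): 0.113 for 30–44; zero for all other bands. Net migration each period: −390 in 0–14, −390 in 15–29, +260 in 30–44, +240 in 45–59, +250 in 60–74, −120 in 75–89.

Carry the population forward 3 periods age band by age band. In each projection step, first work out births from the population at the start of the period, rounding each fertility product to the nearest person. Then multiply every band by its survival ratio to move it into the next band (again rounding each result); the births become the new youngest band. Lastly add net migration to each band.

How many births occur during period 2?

1376

Call the groups 1 to 6, youngest first.
[period 1]
Births: 16400 × 0.113 = 1853
Group 2: 5300 × 0.979 = 5189
Group 3: 12300 × 0.969 = 11919
Group 4: 16400 × 0.972 = 15941
Group 5: 11300 × 0.959 = 10837
Group 6: 9100 × 0.947 = 8618
Net migration: Group 1 − 390 → 1463; Group 2 − 390 → 4799; Group 3 + 260 → 12179; Group 4 + 240 → 16181; Group 5 + 250 → 11087; Group 6 − 120 → 8498
Population now: 0–14=1463, 15–29=4799, 30–44=12179, 45–59=16181, 60–74=11087, 75–89=8498
[period 2]
Births: 12179 × 0.113 = 1376
Group 2: 1463 × 0.979 = 1432
Group 3: 4799 × 0.969 = 4650
Group 4: 12179 × 0.972 = 11838
Group 5: 16181 × 0.959 = 15518
Group 6: 11087 × 0.947 = 10499
Net migration: Group 1 − 390 → 986; Group 2 − 390 → 1042; Group 3 + 260 → 4910; Group 4 + 240 → 12078; Group 5 + 250 → 15768; Group 6 − 120 → 10379
Population now: 0–14=986, 15–29=1042, 30–44=4910, 45–59=12078, 60–74=15768, 75–89=10379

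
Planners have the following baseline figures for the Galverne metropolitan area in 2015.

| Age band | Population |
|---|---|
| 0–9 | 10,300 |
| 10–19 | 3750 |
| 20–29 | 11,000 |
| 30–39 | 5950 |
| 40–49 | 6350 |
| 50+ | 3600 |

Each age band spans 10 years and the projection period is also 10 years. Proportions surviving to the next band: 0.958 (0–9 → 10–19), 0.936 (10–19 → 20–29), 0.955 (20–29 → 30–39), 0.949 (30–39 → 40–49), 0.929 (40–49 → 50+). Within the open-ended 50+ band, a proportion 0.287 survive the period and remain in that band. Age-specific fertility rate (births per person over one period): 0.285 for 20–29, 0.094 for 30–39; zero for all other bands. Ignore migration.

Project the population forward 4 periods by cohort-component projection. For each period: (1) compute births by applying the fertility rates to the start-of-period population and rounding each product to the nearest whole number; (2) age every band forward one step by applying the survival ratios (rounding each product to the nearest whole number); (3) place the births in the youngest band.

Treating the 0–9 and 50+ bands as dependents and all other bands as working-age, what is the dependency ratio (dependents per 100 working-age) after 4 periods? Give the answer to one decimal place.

[period 1]
Births: 11000 * 0.285 = 3135  |  5950 * 0.094 = 559 — total 3694
10–19: 10300 * 0.958 = 9867
20–29: 3750 * 0.936 = 3510
30–39: 11000 * 0.955 = 10505
40–49: 5950 * 0.949 = 5647
50+: 6350 * 0.929 + 3600 * 0.287 = 5899 + 1033 = 6932
→ [3694, 9867, 3510, 10505, 5647, 6932]
[period 2]
Births: 3510 * 0.285 = 1000  |  10505 * 0.094 = 987 — total 1987
10–19: 3694 * 0.958 = 3539
20–29: 9867 * 0.936 = 9236
30–39: 3510 * 0.955 = 3352
40–49: 10505 * 0.949 = 9969
50+: 5647 * 0.929 + 6932 * 0.287 = 5246 + 1989 = 7235
→ [1987, 3539, 9236, 3352, 9969, 7235]
[period 3]
Births: 9236 * 0.285 = 2632  |  3352 * 0.094 = 315 — total 2947
10–19: 1987 * 0.958 = 1904
20–29: 3539 * 0.936 = 3313
30–39: 9236 * 0.955 = 8820
40–49: 3352 * 0.949 = 3181
50+: 9969 * 0.929 + 7235 * 0.287 = 9261 + 2076 = 11337
→ [2947, 1904, 3313, 8820, 3181, 11337]
[period 4]
Births: 3313 * 0.285 = 944  |  8820 * 0.094 = 829 — total 1773
10–19: 2947 * 0.958 = 2823
20–29: 1904 * 0.936 = 1782
30–39: 3313 * 0.955 = 3164
40–49: 8820 * 0.949 = 8370
50+: 3181 * 0.929 + 11337 * 0.287 = 2955 + 3254 = 6209
→ [1773, 2823, 1782, 3164, 8370, 6209]
Dependents (band 0–9 + band 50+) = 1773 + 6209 = 7982; working-age = 16139; ratio = 7982/16139 × 100 = 49.5

49.5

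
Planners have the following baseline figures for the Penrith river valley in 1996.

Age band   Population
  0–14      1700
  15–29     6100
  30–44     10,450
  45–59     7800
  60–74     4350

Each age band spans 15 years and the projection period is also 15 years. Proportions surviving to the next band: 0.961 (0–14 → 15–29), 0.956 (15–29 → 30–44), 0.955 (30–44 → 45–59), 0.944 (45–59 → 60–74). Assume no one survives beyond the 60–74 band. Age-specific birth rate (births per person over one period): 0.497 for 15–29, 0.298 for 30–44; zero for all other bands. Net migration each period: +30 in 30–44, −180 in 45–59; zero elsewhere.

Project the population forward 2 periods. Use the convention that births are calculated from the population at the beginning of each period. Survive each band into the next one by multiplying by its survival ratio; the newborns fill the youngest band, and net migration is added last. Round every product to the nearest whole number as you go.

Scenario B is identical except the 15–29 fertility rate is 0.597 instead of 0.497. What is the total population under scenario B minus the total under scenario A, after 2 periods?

750

After projecting period 1:
Births: 6100 * 0.497 = 3032 ; 10450 * 0.298 = 3114 → 6146
15–29: 1700 * 0.961 = 1634
30–44: 6100 * 0.956 = 5832
45–59: 10450 * 0.955 = 9980
60–74: 7800 * 0.944 = 7363
Net migration: 30–44 + 30 → 5862; 45–59 − 180 → 9800
Giving 6146 / 1634 / 5862 / 9800 / 7363.
After projecting period 2:
Births: 1634 * 0.497 = 812 ; 5862 * 0.298 = 1747 → 2559
15–29: 6146 * 0.961 = 5906
30–44: 1634 * 0.956 = 1562
45–59: 5862 * 0.955 = 5598
60–74: 9800 * 0.944 = 9251
Net migration: 30–44 + 30 → 1592; 45–59 − 180 → 5418
Giving 2559 / 5906 / 1592 / 5418 / 9251.
Scenario A total after 2 periods: 24726
Scenario B projection —
After projecting period 1:
Births: 6100 * 0.597 = 3642 ; 10450 * 0.298 = 3114 → 6756
15–29: 1700 * 0.961 = 1634
30–44: 6100 * 0.956 = 5832
45–59: 10450 * 0.955 = 9980
60–74: 7800 * 0.944 = 7363
Net migration: 30–44 + 30 → 5862; 45–59 − 180 → 9800
Giving 6756 / 1634 / 5862 / 9800 / 7363.
After projecting period 2:
Births: 1634 * 0.597 = 975 ; 5862 * 0.298 = 1747 → 2722
15–29: 6756 * 0.961 = 6493
30–44: 1634 * 0.956 = 1562
45–59: 5862 * 0.955 = 5598
60–74: 9800 * 0.944 = 9251
Net migration: 30–44 + 30 → 1592; 45–59 − 180 → 5418
Giving 2722 / 6493 / 1592 / 5418 / 9251.
Scenario B total after 2 periods: 25476
Difference B − A = 25476 − 24726 = 750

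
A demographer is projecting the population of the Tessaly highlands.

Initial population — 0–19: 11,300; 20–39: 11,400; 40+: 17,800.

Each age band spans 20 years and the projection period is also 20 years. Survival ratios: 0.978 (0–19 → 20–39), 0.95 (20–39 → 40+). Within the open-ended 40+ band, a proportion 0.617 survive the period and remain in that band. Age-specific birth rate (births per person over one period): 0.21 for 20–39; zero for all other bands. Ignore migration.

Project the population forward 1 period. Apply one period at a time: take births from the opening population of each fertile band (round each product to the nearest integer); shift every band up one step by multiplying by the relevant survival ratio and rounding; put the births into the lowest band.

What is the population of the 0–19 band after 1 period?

2394

After projecting period 1:
Births: 11400 × 0.21 = 2394
20–39: 11300 × 0.978 = 11051
40+: 11400 × 0.95 + 17800 × 0.617 = 10830 + 10983 = 21813
Population now: 0–19=2394, 20–39=11051, 40+=21813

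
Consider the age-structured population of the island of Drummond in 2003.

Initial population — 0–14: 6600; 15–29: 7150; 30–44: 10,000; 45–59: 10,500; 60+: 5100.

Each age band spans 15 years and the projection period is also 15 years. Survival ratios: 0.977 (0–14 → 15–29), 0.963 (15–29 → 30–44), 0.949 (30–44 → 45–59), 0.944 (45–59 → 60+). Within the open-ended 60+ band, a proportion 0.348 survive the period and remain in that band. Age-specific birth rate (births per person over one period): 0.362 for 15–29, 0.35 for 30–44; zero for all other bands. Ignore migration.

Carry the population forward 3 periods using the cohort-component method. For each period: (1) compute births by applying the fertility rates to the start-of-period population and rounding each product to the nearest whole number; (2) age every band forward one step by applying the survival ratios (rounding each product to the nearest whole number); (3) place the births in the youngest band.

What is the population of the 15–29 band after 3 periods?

4635

Call the bands 1 to 5, youngest first.
— Period 1 —
Births: 7150 × 0.362 = 2588  |  10000 × 0.35 = 3500 → total 6088
Band 2: 6600 × 0.977 = 6448
Band 3: 7150 × 0.963 = 6885
Band 4: 10000 × 0.949 = 9490
Band 5: 10500 × 0.944 + 5100 × 0.348 = 9912 + 1775 = 11687
Giving 6088 / 6448 / 6885 / 9490 / 11687.
— Period 2 —
Births: 6448 × 0.362 = 2334  |  6885 × 0.35 = 2410 → total 4744
Band 2: 6088 × 0.977 = 5948
Band 3: 6448 × 0.963 = 6209
Band 4: 6885 × 0.949 = 6534
Band 5: 9490 × 0.944 + 11687 × 0.348 = 8959 + 4067 = 13026
Giving 4744 / 5948 / 6209 / 6534 / 13026.
— Period 3 —
Births: 5948 × 0.362 = 2153  |  6209 × 0.35 = 2173 → total 4326
Band 2: 4744 × 0.977 = 4635
Band 3: 5948 × 0.963 = 5728
Band 4: 6209 × 0.949 = 5892
Band 5: 6534 × 0.944 + 13026 × 0.348 = 6168 + 4533 = 10701
Giving 4326 / 4635 / 5728 / 5892 / 10701.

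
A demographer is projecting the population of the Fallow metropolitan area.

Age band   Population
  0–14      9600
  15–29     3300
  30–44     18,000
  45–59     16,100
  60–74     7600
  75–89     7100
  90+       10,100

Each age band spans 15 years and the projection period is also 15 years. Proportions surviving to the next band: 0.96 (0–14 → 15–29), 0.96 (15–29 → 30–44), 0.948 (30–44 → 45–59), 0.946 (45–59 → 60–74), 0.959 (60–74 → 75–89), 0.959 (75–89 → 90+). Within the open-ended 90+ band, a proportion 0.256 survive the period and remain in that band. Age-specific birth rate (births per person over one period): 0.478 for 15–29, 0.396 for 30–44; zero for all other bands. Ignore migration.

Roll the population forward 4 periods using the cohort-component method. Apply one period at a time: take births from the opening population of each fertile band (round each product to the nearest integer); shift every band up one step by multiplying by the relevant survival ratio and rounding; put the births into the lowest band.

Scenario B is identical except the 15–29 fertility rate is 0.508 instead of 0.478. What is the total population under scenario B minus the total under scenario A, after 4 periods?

Let band 1 be 0–14 through band 7 = 90+.
Period 1:
Births: 3300 × 0.478 = 1577 ; 18000 × 0.396 = 7128 ⇒ total 8705
Band 2: 9600 × 0.96 = 9216
Band 3: 3300 × 0.96 = 3168
Band 4: 18000 × 0.948 = 17064
Band 5: 16100 × 0.946 = 15231
Band 6: 7600 × 0.959 = 7288
Band 7: 7100 × 0.959 + 10100 × 0.256 = 6809 + 2586 = 9395
Population now: 0–14=8705, 15–29=9216, 30–44=3168, 45–59=17064, 60–74=15231, 75–89=7288, 90+=9395
Period 2:
Births: 9216 × 0.478 = 4405 ; 3168 × 0.396 = 1255 ⇒ total 5660
Band 2: 8705 × 0.96 = 8357
Band 3: 9216 × 0.96 = 8847
Band 4: 3168 × 0.948 = 3003
Band 5: 17064 × 0.946 = 16143
Band 6: 15231 × 0.959 = 14607
Band 7: 7288 × 0.959 + 9395 × 0.256 = 6989 + 2405 = 9394
Population now: 0–14=5660, 15–29=8357, 30–44=8847, 45–59=3003, 60–74=16143, 75–89=14607, 90+=9394
Period 3:
Births: 8357 × 0.478 = 3995 ; 8847 × 0.396 = 3503 ⇒ total 7498
Band 2: 5660 × 0.96 = 5434
Band 3: 8357 × 0.96 = 8023
Band 4: 8847 × 0.948 = 8387
Band 5: 3003 × 0.946 = 2841
Band 6: 16143 × 0.959 = 15481
Band 7: 14607 × 0.959 + 9394 × 0.256 = 14008 + 2405 = 16413
Population now: 0–14=7498, 15–29=5434, 30–44=8023, 45–59=8387, 60–74=2841, 75–89=15481, 90+=16413
Period 4:
Births: 5434 × 0.478 = 2597 ; 8023 × 0.396 = 3177 ⇒ total 5774
Band 2: 7498 × 0.96 = 7198
Band 3: 5434 × 0.96 = 5217
Band 4: 8023 × 0.948 = 7606
Band 5: 8387 × 0.946 = 7934
Band 6: 2841 × 0.959 = 2725
Band 7: 15481 × 0.959 + 16413 × 0.256 = 14846 + 4202 = 19048
Population now: 0–14=5774, 15–29=7198, 30–44=5217, 45–59=7606, 60–74=7934, 75–89=2725, 90+=19048
Scenario A total after 4 periods: 55502
Scenario B projection —
Period 1:
Births: 3300 × 0.508 = 1676 ; 18000 × 0.396 = 7128 ⇒ total 8804
Band 2: 9600 × 0.96 = 9216
Band 3: 3300 × 0.96 = 3168
Band 4: 18000 × 0.948 = 17064
Band 5: 16100 × 0.946 = 15231
Band 6: 7600 × 0.959 = 7288
Band 7: 7100 × 0.959 + 10100 × 0.256 = 6809 + 2586 = 9395
Population now: 0–14=8804, 15–29=9216, 30–44=3168, 45–59=17064, 60–74=15231, 75–89=7288, 90+=9395
Period 2:
Births: 9216 × 0.508 = 4682 ; 3168 × 0.396 = 1255 ⇒ total 5937
Band 2: 8804 × 0.96 = 8452
Band 3: 9216 × 0.96 = 8847
Band 4: 3168 × 0.948 = 3003
Band 5: 17064 × 0.946 = 16143
Band 6: 15231 × 0.959 = 14607
Band 7: 7288 × 0.959 + 9395 × 0.256 = 6989 + 2405 = 9394
Population now: 0–14=5937, 15–29=8452, 30–44=8847, 45–59=3003, 60–74=16143, 75–89=14607, 90+=9394
Period 3:
Births: 8452 × 0.508 = 4294 ; 8847 × 0.396 = 3503 ⇒ total 7797
Band 2: 5937 × 0.96 = 5700
Band 3: 8452 × 0.96 = 8114
Band 4: 8847 × 0.948 = 8387
Band 5: 3003 × 0.946 = 2841
Band 6: 16143 × 0.959 = 15481
Band 7: 14607 × 0.959 + 9394 × 0.256 = 14008 + 2405 = 16413
Population now: 0–14=7797, 15–29=5700, 30–44=8114, 45–59=8387, 60–74=2841, 75–89=15481, 90+=16413
Period 4:
Births: 5700 × 0.508 = 2896 ; 8114 × 0.396 = 3213 ⇒ total 6109
Band 2: 7797 × 0.96 = 7485
Band 3: 5700 × 0.96 = 5472
Band 4: 8114 × 0.948 = 7692
Band 5: 8387 × 0.946 = 7934
Band 6: 2841 × 0.959 = 2725
Band 7: 15481 × 0.959 + 16413 × 0.256 = 14846 + 4202 = 19048
Population now: 0–14=6109, 15–29=7485, 30–44=5472, 45–59=7692, 60–74=7934, 75–89=2725, 90+=19048
Scenario B total after 4 periods: 56465
Difference B − A = 56465 − 55502 = 963

963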